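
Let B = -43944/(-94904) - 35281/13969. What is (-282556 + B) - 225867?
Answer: -84253276409267/165714247 ≈ -5.0843e+5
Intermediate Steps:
B = -341806786/165714247 (B = -43944*(-1/94904) - 35281*1/13969 = 5493/11863 - 35281/13969 = -341806786/165714247 ≈ -2.0626)
(-282556 + B) - 225867 = (-282556 - 341806786/165714247) - 225867 = -46823896582118/165714247 - 225867 = -84253276409267/165714247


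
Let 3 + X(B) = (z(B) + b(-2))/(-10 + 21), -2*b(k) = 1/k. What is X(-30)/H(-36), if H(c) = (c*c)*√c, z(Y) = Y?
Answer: 251*I/342144 ≈ 0.00073361*I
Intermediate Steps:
b(k) = -1/(2*k)
H(c) = c^(5/2) (H(c) = c²*√c = c^(5/2))
X(B) = -131/44 + B/11 (X(B) = -3 + (B - ½/(-2))/(-10 + 21) = -3 + (B - ½*(-½))/11 = -3 + (B + ¼)*(1/11) = -3 + (¼ + B)*(1/11) = -3 + (1/44 + B/11) = -131/44 + B/11)
X(-30)/H(-36) = (-131/44 + (1/11)*(-30))/((-36)^(5/2)) = (-131/44 - 30/11)/((7776*I)) = -(-251)*I/342144 = 251*I/342144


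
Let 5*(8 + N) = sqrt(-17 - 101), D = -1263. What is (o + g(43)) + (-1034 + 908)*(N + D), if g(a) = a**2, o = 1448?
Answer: 163443 - 126*I*sqrt(118)/5 ≈ 1.6344e+5 - 273.74*I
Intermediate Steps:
N = -8 + I*sqrt(118)/5 (N = -8 + sqrt(-17 - 101)/5 = -8 + sqrt(-118)/5 = -8 + (I*sqrt(118))/5 = -8 + I*sqrt(118)/5 ≈ -8.0 + 2.1726*I)
(o + g(43)) + (-1034 + 908)*(N + D) = (1448 + 43**2) + (-1034 + 908)*((-8 + I*sqrt(118)/5) - 1263) = (1448 + 1849) - 126*(-1271 + I*sqrt(118)/5) = 3297 + (160146 - 126*I*sqrt(118)/5) = 163443 - 126*I*sqrt(118)/5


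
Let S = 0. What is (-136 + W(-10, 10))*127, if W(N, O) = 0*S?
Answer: -17272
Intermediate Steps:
W(N, O) = 0 (W(N, O) = 0*0 = 0)
(-136 + W(-10, 10))*127 = (-136 + 0)*127 = -136*127 = -17272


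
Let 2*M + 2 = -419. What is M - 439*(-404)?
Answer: 354291/2 ≈ 1.7715e+5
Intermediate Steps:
M = -421/2 (M = -1 + (½)*(-419) = -1 - 419/2 = -421/2 ≈ -210.50)
M - 439*(-404) = -421/2 - 439*(-404) = -421/2 + 177356 = 354291/2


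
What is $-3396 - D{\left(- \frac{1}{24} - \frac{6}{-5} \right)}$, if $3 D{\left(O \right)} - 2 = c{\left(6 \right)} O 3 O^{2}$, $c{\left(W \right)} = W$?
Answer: $- \frac{980925619}{288000} \approx -3406.0$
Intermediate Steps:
$D{\left(O \right)} = \frac{2}{3} + 6 O^{3}$ ($D{\left(O \right)} = \frac{2}{3} + \frac{6 O 3 O^{2}}{3} = \frac{2}{3} + \frac{18 O^{3}}{3} = \frac{2}{3} + 6 O^{3}$)
$-3396 - D{\left(- \frac{1}{24} - \frac{6}{-5} \right)} = -3396 - \left(\frac{2}{3} + 6 \left(- \frac{1}{24} - \frac{6}{-5}\right)^{3}\right) = -3396 - \left(\frac{2}{3} + 6 \left(\left(-1\right) \frac{1}{24} - - \frac{6}{5}\right)^{3}\right) = -3396 - \left(\frac{2}{3} + 6 \left(- \frac{1}{24} + \frac{6}{5}\right)^{3}\right) = -3396 - \left(\frac{2}{3} + 6 \left(\frac{139}{120}\right)^{3}\right) = -3396 - \left(\frac{2}{3} + 6 \cdot \frac{2685619}{1728000}\right) = -3396 - \left(\frac{2}{3} + \frac{2685619}{288000}\right) = -3396 - \frac{2877619}{288000} = - \frac{980925619}{288000}$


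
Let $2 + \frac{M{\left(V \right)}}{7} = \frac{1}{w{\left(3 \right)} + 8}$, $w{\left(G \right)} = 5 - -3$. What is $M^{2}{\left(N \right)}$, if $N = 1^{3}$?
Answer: $\frac{47089}{256} \approx 183.94$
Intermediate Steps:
$w{\left(G \right)} = 8$ ($w{\left(G \right)} = 5 + 3 = 8$)
$N = 1$
$M{\left(V \right)} = - \frac{217}{16}$ ($M{\left(V \right)} = -14 + \frac{7}{8 + 8} = -14 + \frac{7}{16} = - \frac{217}{16}$)
$M^{2}{\left(N \right)} = \left(- \frac{217}{16}\right)^{2} = \frac{47089}{256}$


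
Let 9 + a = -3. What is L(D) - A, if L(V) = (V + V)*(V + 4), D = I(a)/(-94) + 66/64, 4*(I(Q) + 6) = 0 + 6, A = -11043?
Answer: 12502119441/1131008 ≈ 11054.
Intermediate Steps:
a = -12 (a = -9 - 3 = -12)
I(Q) = -9/2 (I(Q) = -6 + (0 + 6)/4 = -6 + (¼)*6 = -6 + 3/2 = -9/2)
D = 1623/1504 (D = -9/2/(-94) + 66/64 = -9/2*(-1/94) + 66*(1/64) = 9/188 + 33/32 = 1623/1504 ≈ 1.0791)
L(V) = 2*V*(4 + V) (L(V) = (2*V)*(4 + V) = 2*V*(4 + V))
L(D) - A = 2*(1623/1504)*(4 + 1623/1504) - 1*(-11043) = 2*(1623/1504)*(7639/1504) + 11043 = 12398097/1131008 + 11043 = 12502119441/1131008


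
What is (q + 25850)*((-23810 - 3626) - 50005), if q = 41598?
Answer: -5223240568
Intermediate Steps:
(q + 25850)*((-23810 - 3626) - 50005) = (41598 + 25850)*((-23810 - 3626) - 50005) = 67448*(-27436 - 50005) = 67448*(-77441) = -5223240568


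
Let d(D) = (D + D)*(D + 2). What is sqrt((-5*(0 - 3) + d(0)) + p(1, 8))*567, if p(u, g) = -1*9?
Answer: 567*sqrt(6) ≈ 1388.9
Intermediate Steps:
d(D) = 2*D*(2 + D) (d(D) = (2*D)*(2 + D) = 2*D*(2 + D))
p(u, g) = -9
sqrt((-5*(0 - 3) + d(0)) + p(1, 8))*567 = sqrt((-5*(0 - 3) + 2*0*(2 + 0)) - 9)*567 = sqrt((-5*(-3) + 2*0*2) - 9)*567 = sqrt((15 + 0) - 9)*567 = sqrt(15 - 9)*567 = sqrt(6)*567 = 567*sqrt(6)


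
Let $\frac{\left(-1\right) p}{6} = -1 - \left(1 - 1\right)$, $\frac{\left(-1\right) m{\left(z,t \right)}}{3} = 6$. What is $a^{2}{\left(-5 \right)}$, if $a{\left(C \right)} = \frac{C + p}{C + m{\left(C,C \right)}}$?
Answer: $\frac{1}{529} \approx 0.0018904$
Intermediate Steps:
$m{\left(z,t \right)} = -18$ ($m{\left(z,t \right)} = \left(-3\right) 6 = -18$)
$p = 6$ ($p = - 6 \left(-1 - \left(1 - 1\right)\right) = - 6 \left(-1 - 0\right) = - 6 \left(-1 + 0\right) = \left(-6\right) \left(-1\right) = 6$)
$a{\left(C \right)} = \frac{6 + C}{-18 + C}$ ($a{\left(C \right)} = \frac{C + 6}{C - 18} = \frac{6 + C}{-18 + C}$)
$a^{2}{\left(-5 \right)} = \left(\frac{6 - 5}{-18 - 5}\right)^{2} = \left(\frac{1}{-23} \cdot 1\right)^{2} = \left(\left(- \frac{1}{23}\right) 1\right)^{2} = \left(- \frac{1}{23}\right)^{2} = \frac{1}{529}$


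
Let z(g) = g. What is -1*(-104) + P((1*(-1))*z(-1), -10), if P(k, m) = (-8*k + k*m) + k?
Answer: 87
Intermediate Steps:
P(k, m) = -7*k + k*m
-1*(-104) + P((1*(-1))*z(-1), -10) = -1*(-104) + ((1*(-1))*(-1))*(-7 - 10) = 104 - 1*(-1)*(-17) = 104 + 1*(-17) = 104 - 17 = 87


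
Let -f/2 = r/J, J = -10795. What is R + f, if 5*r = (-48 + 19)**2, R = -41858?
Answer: -2259283868/53975 ≈ -41858.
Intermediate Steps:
r = 841/5 (r = (-48 + 19)**2/5 = (1/5)*(-29)**2 = (1/5)*841 = 841/5 ≈ 168.20)
f = 1682/53975 (f = -1682/(5*(-10795)) = -1682*(-1)/(5*10795) = -2*(-841/53975) = 1682/53975 ≈ 0.031163)
R + f = -41858 + 1682/53975 = -2259283868/53975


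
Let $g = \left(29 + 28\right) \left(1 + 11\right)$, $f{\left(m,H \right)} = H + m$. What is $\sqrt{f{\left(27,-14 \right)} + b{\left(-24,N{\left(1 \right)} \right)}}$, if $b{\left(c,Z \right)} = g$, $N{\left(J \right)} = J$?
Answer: $\sqrt{697} \approx 26.401$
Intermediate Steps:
$g = 684$ ($g = 57 \cdot 12 = 684$)
$b{\left(c,Z \right)} = 684$
$\sqrt{f{\left(27,-14 \right)} + b{\left(-24,N{\left(1 \right)} \right)}} = \sqrt{\left(-14 + 27\right) + 684} = \sqrt{13 + 684} = \sqrt{697}$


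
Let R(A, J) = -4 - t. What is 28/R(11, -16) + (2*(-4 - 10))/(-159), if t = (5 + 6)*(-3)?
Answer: 5264/4611 ≈ 1.1416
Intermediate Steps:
t = -33 (t = 11*(-3) = -33)
R(A, J) = 29 (R(A, J) = -4 - 1*(-33) = -4 + 33 = 29)
28/R(11, -16) + (2*(-4 - 10))/(-159) = 28/29 + (2*(-4 - 10))/(-159) = 28*(1/29) + (2*(-14))*(-1/159) = 28/29 - 28*(-1/159) = 28/29 + 28/159 = 5264/4611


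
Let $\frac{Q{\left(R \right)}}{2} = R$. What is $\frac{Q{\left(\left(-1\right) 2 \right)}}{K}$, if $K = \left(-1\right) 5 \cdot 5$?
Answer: $\frac{4}{25} \approx 0.16$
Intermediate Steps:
$Q{\left(R \right)} = 2 R$
$K = -25$ ($K = \left(-5\right) 5 = -25$)
$\frac{Q{\left(\left(-1\right) 2 \right)}}{K} = \frac{2 \left(\left(-1\right) 2\right)}{-25} = 2 \left(-2\right) \left(- \frac{1}{25}\right) = \left(-4\right) \left(- \frac{1}{25}\right) = \frac{4}{25}$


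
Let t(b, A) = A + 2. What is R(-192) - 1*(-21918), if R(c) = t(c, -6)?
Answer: 21914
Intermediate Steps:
t(b, A) = 2 + A
R(c) = -4 (R(c) = 2 - 6 = -4)
R(-192) - 1*(-21918) = -4 - 1*(-21918) = -4 + 21918 = 21914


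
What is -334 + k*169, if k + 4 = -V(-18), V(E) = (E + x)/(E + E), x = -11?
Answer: -41261/36 ≈ -1146.1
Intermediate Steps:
V(E) = (-11 + E)/(2*E) (V(E) = (E - 11)/(E + E) = (-11 + E)/((2*E)) = (-11 + E)*(1/(2*E)) = (-11 + E)/(2*E))
k = -173/36 (k = -4 - (-11 - 18)/(2*(-18)) = -4 - (-1)*(-29)/(2*18) = -4 - 1*29/36 = -4 - 29/36 = -173/36 ≈ -4.8056)
-334 + k*169 = -334 - 173/36*169 = -334 - 29237/36 = -41261/36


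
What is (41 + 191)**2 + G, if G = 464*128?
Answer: 113216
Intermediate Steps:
G = 59392
(41 + 191)**2 + G = (41 + 191)**2 + 59392 = 232**2 + 59392 = 53824 + 59392 = 113216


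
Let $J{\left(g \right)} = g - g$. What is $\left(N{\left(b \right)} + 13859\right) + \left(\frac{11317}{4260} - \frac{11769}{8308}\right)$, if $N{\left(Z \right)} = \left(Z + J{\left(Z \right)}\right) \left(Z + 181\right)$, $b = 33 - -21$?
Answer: $\frac{58729263601}{2212005} \approx 26550.0$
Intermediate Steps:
$J{\left(g \right)} = 0$
$b = 54$ ($b = 33 + 21 = 54$)
$N{\left(Z \right)} = Z \left(181 + Z\right)$ ($N{\left(Z \right)} = \left(Z + 0\right) \left(Z + 181\right) = Z \left(181 + Z\right)$)
$\left(N{\left(b \right)} + 13859\right) + \left(\frac{11317}{4260} - \frac{11769}{8308}\right) = \left(54 \left(181 + 54\right) + 13859\right) + \left(\frac{11317}{4260} - \frac{11769}{8308}\right) = \left(54 \cdot 235 + 13859\right) + \left(11317 \cdot \frac{1}{4260} - \frac{11769}{8308}\right) = \left(12690 + 13859\right) + \left(\frac{11317}{4260} - \frac{11769}{8308}\right) = 26549 + \frac{2742856}{2212005} = \frac{58729263601}{2212005}$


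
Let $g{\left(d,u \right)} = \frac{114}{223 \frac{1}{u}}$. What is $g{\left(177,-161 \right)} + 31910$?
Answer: $\frac{7097576}{223} \approx 31828.0$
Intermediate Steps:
$g{\left(d,u \right)} = \frac{114 u}{223}$ ($g{\left(d,u \right)} = 114 \frac{u}{223} = \frac{114 u}{223}$)
$g{\left(177,-161 \right)} + 31910 = \frac{114}{223} \left(-161\right) + 31910 = - \frac{18354}{223} + 31910 = \frac{7097576}{223}$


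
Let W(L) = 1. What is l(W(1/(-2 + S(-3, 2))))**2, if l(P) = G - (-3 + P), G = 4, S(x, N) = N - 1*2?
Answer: 36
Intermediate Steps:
S(x, N) = -2 + N (S(x, N) = N - 2 = -2 + N)
l(P) = 7 - P (l(P) = 4 - (-3 + P) = 4 + (3 - P) = 7 - P)
l(W(1/(-2 + S(-3, 2))))**2 = (7 - 1*1)**2 = (7 - 1)**2 = 6**2 = 36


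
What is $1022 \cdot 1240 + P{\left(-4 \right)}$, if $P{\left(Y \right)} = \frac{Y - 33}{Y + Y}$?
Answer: $\frac{10138277}{8} \approx 1.2673 \cdot 10^{6}$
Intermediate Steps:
$P{\left(Y \right)} = \frac{-33 + Y}{2 Y}$
$1022 \cdot 1240 + P{\left(-4 \right)} = 1022 \cdot 1240 + \frac{-33 - 4}{2 \left(-4\right)} = 1267280 + \frac{1}{2} \left(- \frac{1}{4}\right) \left(-37\right) = 1267280 + \frac{37}{8} = \frac{10138277}{8}$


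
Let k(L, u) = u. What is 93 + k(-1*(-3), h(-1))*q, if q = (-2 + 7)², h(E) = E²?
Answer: 118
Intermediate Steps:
q = 25 (q = 5² = 25)
93 + k(-1*(-3), h(-1))*q = 93 + (-1)²*25 = 93 + 1*25 = 93 + 25 = 118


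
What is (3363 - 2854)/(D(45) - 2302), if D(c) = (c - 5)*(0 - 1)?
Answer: -509/2342 ≈ -0.21734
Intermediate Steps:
D(c) = 5 - c (D(c) = (-5 + c)*(-1) = 5 - c)
(3363 - 2854)/(D(45) - 2302) = (3363 - 2854)/((5 - 1*45) - 2302) = 509/((5 - 45) - 2302) = 509/(-40 - 2302) = 509/(-2342) = 509*(-1/2342) = -509/2342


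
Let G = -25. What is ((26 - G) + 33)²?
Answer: 7056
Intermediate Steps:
((26 - G) + 33)² = ((26 - 1*(-25)) + 33)² = ((26 + 25) + 33)² = (51 + 33)² = 84² = 7056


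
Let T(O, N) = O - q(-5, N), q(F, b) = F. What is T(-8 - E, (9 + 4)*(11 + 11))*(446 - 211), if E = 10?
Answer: -3055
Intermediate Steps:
T(O, N) = 5 + O (T(O, N) = O - 1*(-5) = O + 5 = 5 + O)
T(-8 - E, (9 + 4)*(11 + 11))*(446 - 211) = (5 + (-8 - 1*10))*(446 - 211) = (5 + (-8 - 10))*235 = (5 - 18)*235 = -13*235 = -3055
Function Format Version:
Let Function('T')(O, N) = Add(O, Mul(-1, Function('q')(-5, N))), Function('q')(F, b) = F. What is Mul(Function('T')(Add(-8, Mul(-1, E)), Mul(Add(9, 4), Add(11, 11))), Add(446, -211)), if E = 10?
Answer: -3055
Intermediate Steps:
Function('T')(O, N) = Add(5, O) (Function('T')(O, N) = Add(O, Mul(-1, -5)) = Add(O, 5) = Add(5, O))
Mul(Function('T')(Add(-8, Mul(-1, E)), Mul(Add(9, 4), Add(11, 11))), Add(446, -211)) = Mul(Add(5, Add(-8, Mul(-1, 10))), Add(446, -211)) = Mul(Add(5, Add(-8, -10)), 235) = Mul(Add(5, -18), 235) = Mul(-13, 235) = -3055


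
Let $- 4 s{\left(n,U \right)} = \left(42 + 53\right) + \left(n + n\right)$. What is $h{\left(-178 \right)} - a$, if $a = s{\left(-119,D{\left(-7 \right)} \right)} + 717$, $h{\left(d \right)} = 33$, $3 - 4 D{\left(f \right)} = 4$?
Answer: $- \frac{2879}{4} \approx -719.75$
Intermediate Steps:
$D{\left(f \right)} = - \frac{1}{4}$ ($D{\left(f \right)} = \frac{3}{4} - 1 = - \frac{1}{4}$)
$s{\left(n,U \right)} = - \frac{95}{4} - \frac{n}{2}$ ($s{\left(n,U \right)} = - \frac{\left(42 + 53\right) + \left(n + n\right)}{4} = - \frac{95 + 2 n}{4} = - \frac{95}{4} - \frac{n}{2}$)
$a = \frac{3011}{4}$ ($a = \left(- \frac{95}{4} - - \frac{119}{2}\right) + 717 = \left(- \frac{95}{4} + \frac{119}{2}\right) + 717 = \frac{143}{4} + 717 = \frac{3011}{4} \approx 752.75$)
$h{\left(-178 \right)} - a = 33 - \frac{3011}{4} = - \frac{2879}{4}$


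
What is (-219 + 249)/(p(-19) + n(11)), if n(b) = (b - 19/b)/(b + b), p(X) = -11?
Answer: -363/128 ≈ -2.8359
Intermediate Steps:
n(b) = (b - 19/b)/(2*b) (n(b) = (b - 19/b)/((2*b)) = (b - 19/b)*(1/(2*b)) = (b - 19/b)/(2*b))
(-219 + 249)/(p(-19) + n(11)) = (-219 + 249)/(-11 + (1/2)*(-19 + 11**2)/11**2) = 30/(-11 + (1/2)*(1/121)*(-19 + 121)) = 30/(-11 + (1/2)*(1/121)*102) = 30/(-11 + 51/121) = 30/(-1280/121) = 30*(-121/1280) = -363/128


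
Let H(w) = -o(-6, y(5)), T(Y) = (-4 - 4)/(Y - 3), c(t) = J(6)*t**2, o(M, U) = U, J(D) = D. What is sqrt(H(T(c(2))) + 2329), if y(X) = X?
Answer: 2*sqrt(581) ≈ 48.208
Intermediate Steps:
c(t) = 6*t**2
T(Y) = -8/(-3 + Y)
H(w) = -5 (H(w) = -1*5 = -5)
sqrt(H(T(c(2))) + 2329) = sqrt(-5 + 2329) = sqrt(2324) = 2*sqrt(581)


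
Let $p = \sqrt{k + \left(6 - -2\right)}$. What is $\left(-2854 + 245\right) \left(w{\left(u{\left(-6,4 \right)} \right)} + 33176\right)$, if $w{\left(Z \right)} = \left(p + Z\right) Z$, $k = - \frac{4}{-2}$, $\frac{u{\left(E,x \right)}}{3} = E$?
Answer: $-87401500 + 46962 \sqrt{10} \approx -8.7253 \cdot 10^{7}$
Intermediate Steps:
$u{\left(E,x \right)} = 3 E$
$k = 2$ ($k = \left(-4\right) \left(- \frac{1}{2}\right) = 2$)
$p = \sqrt{10}$ ($p = \sqrt{2 + \left(6 - -2\right)} = \sqrt{2 + \left(6 + 2\right)} = \sqrt{2 + 8} = \sqrt{10} \approx 3.1623$)
$w{\left(Z \right)} = Z \left(Z + \sqrt{10}\right)$ ($w{\left(Z \right)} = \left(\sqrt{10} + Z\right) Z = \left(Z + \sqrt{10}\right) Z = Z \left(Z + \sqrt{10}\right)$)
$\left(-2854 + 245\right) \left(w{\left(u{\left(-6,4 \right)} \right)} + 33176\right) = \left(-2854 + 245\right) \left(3 \left(-6\right) \left(3 \left(-6\right) + \sqrt{10}\right) + 33176\right) = - 2609 \left(- 18 \left(-18 + \sqrt{10}\right) + 33176\right) = - 2609 \left(\left(324 - 18 \sqrt{10}\right) + 33176\right) = - 2609 \left(33500 - 18 \sqrt{10}\right) = -87401500 + 46962 \sqrt{10}$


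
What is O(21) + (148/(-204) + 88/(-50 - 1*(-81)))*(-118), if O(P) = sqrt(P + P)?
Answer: -394238/1581 + sqrt(42) ≈ -242.88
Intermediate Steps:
O(P) = sqrt(2)*sqrt(P) (O(P) = sqrt(2*P) = sqrt(2)*sqrt(P))
O(21) + (148/(-204) + 88/(-50 - 1*(-81)))*(-118) = sqrt(2)*sqrt(21) + (148/(-204) + 88/(-50 - 1*(-81)))*(-118) = sqrt(42) + (148*(-1/204) + 88/(-50 + 81))*(-118) = sqrt(42) + (-37/51 + 88/31)*(-118) = sqrt(42) + (3341/1581)*(-118) = sqrt(42) - 394238/1581 = -394238/1581 + sqrt(42)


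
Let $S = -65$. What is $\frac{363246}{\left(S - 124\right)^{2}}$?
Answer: $\frac{121082}{11907} \approx 10.169$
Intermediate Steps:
$\frac{363246}{\left(S - 124\right)^{2}} = \frac{363246}{\left(-65 - 124\right)^{2}} = \frac{363246}{\left(-189\right)^{2}} = \frac{363246}{35721} = 363246 \cdot \frac{1}{35721} = \frac{121082}{11907}$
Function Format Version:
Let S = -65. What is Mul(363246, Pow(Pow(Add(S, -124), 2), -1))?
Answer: Rational(121082, 11907) ≈ 10.169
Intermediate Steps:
Mul(363246, Pow(Pow(Add(S, -124), 2), -1)) = Mul(363246, Pow(Pow(Add(-65, -124), 2), -1)) = Mul(363246, Pow(Pow(-189, 2), -1)) = Mul(363246, Pow(35721, -1)) = Mul(363246, Rational(1, 35721)) = Rational(121082, 11907)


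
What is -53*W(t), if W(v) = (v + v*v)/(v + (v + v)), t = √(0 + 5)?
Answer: -53/3 - 53*√5/3 ≈ -57.171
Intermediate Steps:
t = √5 ≈ 2.2361
W(v) = (v + v²)/(3*v) (W(v) = (v + v²)/(v + 2*v) = (v + v²)/((3*v)) = (v + v²)*(1/(3*v)) = (v + v²)/(3*v))
-53*W(t) = -53*(⅓ + √5/3) = -53/3 - 53*√5/3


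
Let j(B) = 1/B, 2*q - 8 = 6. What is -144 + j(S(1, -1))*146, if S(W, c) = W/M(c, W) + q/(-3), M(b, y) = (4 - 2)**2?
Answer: -5352/25 ≈ -214.08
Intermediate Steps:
M(b, y) = 4 (M(b, y) = 2**2 = 4)
q = 7 (q = 4 + (1/2)*6 = 4 + 3 = 7)
S(W, c) = -7/3 + W/4 (S(W, c) = W/4 + 7/(-3) = W*(1/4) + 7*(-1/3) = W/4 - 7/3 = -7/3 + W/4)
-144 + j(S(1, -1))*146 = -144 + 146/(-7/3 + (1/4)*1) = -144 + 146/(-7/3 + 1/4) = -144 + 146/(-25/12) = -144 - 12/25*146 = -144 - 1752/25 = -5352/25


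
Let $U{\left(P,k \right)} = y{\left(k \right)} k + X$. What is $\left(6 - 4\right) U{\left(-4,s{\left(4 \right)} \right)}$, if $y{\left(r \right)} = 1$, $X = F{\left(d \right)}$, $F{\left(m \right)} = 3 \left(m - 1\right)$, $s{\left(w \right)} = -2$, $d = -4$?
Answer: $-34$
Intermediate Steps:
$F{\left(m \right)} = -3 + 3 m$ ($F{\left(m \right)} = 3 \left(-1 + m\right) = -3 + 3 m$)
$X = -15$ ($X = -3 + 3 \left(-4\right) = -3 - 12 = -15$)
$U{\left(P,k \right)} = -15 + k$ ($U{\left(P,k \right)} = 1 k - 15 = k - 15 = -15 + k$)
$\left(6 - 4\right) U{\left(-4,s{\left(4 \right)} \right)} = \left(6 - 4\right) \left(-15 - 2\right) = \left(6 - 4\right) \left(-17\right) = 2 \left(-17\right) = -34$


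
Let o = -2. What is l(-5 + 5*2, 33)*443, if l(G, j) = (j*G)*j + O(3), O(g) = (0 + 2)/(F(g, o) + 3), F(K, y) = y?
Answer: 2413021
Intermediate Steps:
O(g) = 2 (O(g) = (0 + 2)/(-2 + 3) = 2/1 = 2*1 = 2)
l(G, j) = 2 + G*j² (l(G, j) = (j*G)*j + 2 = (G*j)*j + 2 = G*j² + 2 = 2 + G*j²)
l(-5 + 5*2, 33)*443 = (2 + (-5 + 5*2)*33²)*443 = (2 + (-5 + 10)*1089)*443 = (2 + 5*1089)*443 = (2 + 5445)*443 = 5447*443 = 2413021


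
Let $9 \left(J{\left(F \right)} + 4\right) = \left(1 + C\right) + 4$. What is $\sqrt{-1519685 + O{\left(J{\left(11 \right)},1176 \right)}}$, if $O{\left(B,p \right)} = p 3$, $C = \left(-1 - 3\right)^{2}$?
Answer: $i \sqrt{1516157} \approx 1231.3 i$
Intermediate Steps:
$C = 16$ ($C = \left(-4\right)^{2} = 16$)
$J{\left(F \right)} = - \frac{5}{3}$ ($J{\left(F \right)} = -4 + \frac{\left(1 + 16\right) + 4}{9} = -4 + \frac{17 + 4}{9} = -4 + \frac{1}{9} \cdot 21 = -4 + \frac{7}{3} = - \frac{5}{3}$)
$O{\left(B,p \right)} = 3 p$
$\sqrt{-1519685 + O{\left(J{\left(11 \right)},1176 \right)}} = \sqrt{-1519685 + 3 \cdot 1176} = \sqrt{-1519685 + 3528} = \sqrt{-1516157} = i \sqrt{1516157}$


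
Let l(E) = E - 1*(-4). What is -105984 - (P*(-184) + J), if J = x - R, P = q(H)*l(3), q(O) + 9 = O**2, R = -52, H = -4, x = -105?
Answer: -96915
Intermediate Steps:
l(E) = 4 + E (l(E) = E + 4 = 4 + E)
q(O) = -9 + O**2
P = 49 (P = (-9 + (-4)**2)*(4 + 3) = (-9 + 16)*7 = 7*7 = 49)
J = -53 (J = -105 - 1*(-52) = -105 + 52 = -53)
-105984 - (P*(-184) + J) = -105984 - (49*(-184) - 53) = -105984 - (-9016 - 53) = -105984 - 1*(-9069) = -105984 + 9069 = -96915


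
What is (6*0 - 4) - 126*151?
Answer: -19030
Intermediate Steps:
(6*0 - 4) - 126*151 = (0 - 4) - 19026 = -4 - 19026 = -19030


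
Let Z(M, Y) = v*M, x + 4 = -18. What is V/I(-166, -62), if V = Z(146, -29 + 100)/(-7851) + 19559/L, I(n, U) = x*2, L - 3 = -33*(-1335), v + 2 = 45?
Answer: 13670935/1691063528 ≈ 0.0080842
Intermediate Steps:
v = 43 (v = -2 + 45 = 43)
x = -22 (x = -4 - 18 = -22)
Z(M, Y) = 43*M
L = 44058 (L = 3 - 33*(-1335) = 3 + 44055 = 44058)
I(n, U) = -44 (I(n, U) = -22*2 = -44)
V = -13670935/38433262 (V = (43*146)/(-7851) + 19559/44058 = 6278*(-1/7851) + 19559*(1/44058) = -6278/7851 + 19559/44058 = -13670935/38433262 ≈ -0.35571)
V/I(-166, -62) = -13670935/38433262/(-44) = -13670935/38433262*(-1/44) = 13670935/1691063528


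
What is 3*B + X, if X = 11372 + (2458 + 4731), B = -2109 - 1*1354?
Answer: 8172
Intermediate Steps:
B = -3463 (B = -2109 - 1354 = -3463)
X = 18561 (X = 11372 + 7189 = 18561)
3*B + X = 3*(-3463) + 18561 = -10389 + 18561 = 8172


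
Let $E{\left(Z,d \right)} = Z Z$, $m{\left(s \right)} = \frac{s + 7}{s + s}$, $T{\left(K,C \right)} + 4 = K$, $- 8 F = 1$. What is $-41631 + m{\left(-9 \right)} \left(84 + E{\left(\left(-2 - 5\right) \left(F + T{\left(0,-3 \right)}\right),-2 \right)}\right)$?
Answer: $- \frac{7973573}{192} \approx -41529.0$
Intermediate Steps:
$F = - \frac{1}{8}$ ($F = \left(- \frac{1}{8}\right) 1 = - \frac{1}{8} \approx -0.125$)
$T{\left(K,C \right)} = -4 + K$
$m{\left(s \right)} = \frac{7 + s}{2 s}$
$E{\left(Z,d \right)} = Z^{2}$
$-41631 + m{\left(-9 \right)} \left(84 + E{\left(\left(-2 - 5\right) \left(F + T{\left(0,-3 \right)}\right),-2 \right)}\right) = -41631 + \frac{7 - 9}{2 \left(-9\right)} \left(84 + \left(\left(-2 - 5\right) \left(- \frac{1}{8} + \left(-4 + 0\right)\right)\right)^{2}\right) = -41631 + \frac{1}{2} \left(- \frac{1}{9}\right) \left(-2\right) \left(84 + \left(- 7 \left(- \frac{1}{8} - 4\right)\right)^{2}\right) = -41631 + \frac{84 + \left(\left(-7\right) \left(- \frac{33}{8}\right)\right)^{2}}{9} = -41631 + \frac{84 + \left(\frac{231}{8}\right)^{2}}{9} = -41631 + \frac{84 + \frac{53361}{64}}{9} = -41631 + \frac{1}{9} \cdot \frac{58737}{64} = -41631 + \frac{19579}{192} = - \frac{7973573}{192}$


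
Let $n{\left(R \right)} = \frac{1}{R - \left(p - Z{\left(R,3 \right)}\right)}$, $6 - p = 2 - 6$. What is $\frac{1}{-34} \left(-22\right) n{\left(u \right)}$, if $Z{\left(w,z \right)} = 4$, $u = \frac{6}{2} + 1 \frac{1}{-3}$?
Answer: $- \frac{33}{170} \approx -0.19412$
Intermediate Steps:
$u = \frac{8}{3}$ ($u = 6 \cdot \frac{1}{2} + 1 \left(- \frac{1}{3}\right) = 3 - \frac{1}{3} = \frac{8}{3} \approx 2.6667$)
$p = 10$ ($p = 6 - \left(2 - 6\right) = 6 - -4 = 6 + 4 = 10$)
$n{\left(R \right)} = \frac{1}{-6 + R}$ ($n{\left(R \right)} = \frac{1}{R + \left(4 - 10\right)} = \frac{1}{R - 6} = \frac{1}{-6 + R}$)
$\frac{1}{-34} \left(-22\right) n{\left(u \right)} = \frac{\frac{1}{-34} \left(-22\right)}{-6 + \frac{8}{3}} = \frac{\left(- \frac{1}{34}\right) \left(-22\right)}{- \frac{10}{3}} = \frac{11}{17} \left(- \frac{3}{10}\right) = - \frac{33}{170}$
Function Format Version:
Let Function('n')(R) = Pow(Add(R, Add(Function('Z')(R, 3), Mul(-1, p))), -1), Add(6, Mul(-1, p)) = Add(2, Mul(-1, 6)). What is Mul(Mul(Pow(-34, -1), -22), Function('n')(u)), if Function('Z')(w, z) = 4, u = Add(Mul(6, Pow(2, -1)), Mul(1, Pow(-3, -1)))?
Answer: Rational(-33, 170) ≈ -0.19412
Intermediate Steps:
u = Rational(8, 3) (u = Add(Mul(6, Rational(1, 2)), Mul(1, Rational(-1, 3))) = Add(3, Rational(-1, 3)) = Rational(8, 3) ≈ 2.6667)
p = 10 (p = Add(6, Mul(-1, Add(2, Mul(-1, 6)))) = Add(6, Mul(-1, Add(2, -6))) = Add(6, Mul(-1, -4)) = Add(6, 4) = 10)
Function('n')(R) = Pow(Add(-6, R), -1) (Function('n')(R) = Pow(Add(R, Add(4, Mul(-1, 10))), -1) = Pow(Add(R, Add(4, -10)), -1) = Pow(Add(R, -6), -1) = Pow(Add(-6, R), -1))
Mul(Mul(Pow(-34, -1), -22), Function('n')(u)) = Mul(Mul(Pow(-34, -1), -22), Pow(Add(-6, Rational(8, 3)), -1)) = Mul(Mul(Rational(-1, 34), -22), Pow(Rational(-10, 3), -1)) = Mul(Rational(11, 17), Rational(-3, 10)) = Rational(-33, 170)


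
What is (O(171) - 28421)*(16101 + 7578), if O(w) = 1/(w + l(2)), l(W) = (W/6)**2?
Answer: -1036390309749/1540 ≈ -6.7298e+8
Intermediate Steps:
l(W) = W**2/36 (l(W) = (W*(1/6))**2 = (W/6)**2 = W**2/36)
O(w) = 1/(1/9 + w) (O(w) = 1/(w + (1/36)*2**2) = 1/(w + (1/36)*4) = 1/(w + 1/9) = 1/(1/9 + w))
(O(171) - 28421)*(16101 + 7578) = (9/(1 + 9*171) - 28421)*(16101 + 7578) = (9/(1 + 1539) - 28421)*23679 = (9/1540 - 28421)*23679 = -43768331/1540*23679 = -1036390309749/1540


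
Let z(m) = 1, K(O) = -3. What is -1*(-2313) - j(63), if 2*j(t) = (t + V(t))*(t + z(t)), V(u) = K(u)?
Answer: 393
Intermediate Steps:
V(u) = -3
j(t) = (1 + t)*(-3 + t)/2 (j(t) = ((t - 3)*(t + 1))/2 = ((-3 + t)*(1 + t))/2 = ((1 + t)*(-3 + t))/2 = (1 + t)*(-3 + t)/2)
-1*(-2313) - j(63) = -1*(-2313) - (-3/2 + (1/2)*63**2 - 1*63) = 2313 - (-3/2 + (1/2)*3969 - 63) = 2313 - (-3/2 + 3969/2 - 63) = 2313 - 1*1920 = 2313 - 1920 = 393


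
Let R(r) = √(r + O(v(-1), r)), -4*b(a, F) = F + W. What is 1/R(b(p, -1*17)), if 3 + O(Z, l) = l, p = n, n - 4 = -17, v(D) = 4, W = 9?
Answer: 1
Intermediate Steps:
n = -13 (n = 4 - 17 = -13)
p = -13
O(Z, l) = -3 + l
b(a, F) = -9/4 - F/4 (b(a, F) = -(F + 9)/4 = -(9 + F)/4 = -9/4 - F/4)
R(r) = √(-3 + 2*r) (R(r) = √(r + (-3 + r)) = √(-3 + 2*r))
1/R(b(p, -1*17)) = 1/(√(-3 + 2*(-9/4 - (-1)*17/4))) = 1/(√(-3 + 2*(-9/4 - ¼*(-17)))) = 1/(√(-3 + 2*(-9/4 + 17/4))) = 1/(√(-3 + 2*2)) = 1/(√(-3 + 4)) = 1/(√1) = 1/1 = 1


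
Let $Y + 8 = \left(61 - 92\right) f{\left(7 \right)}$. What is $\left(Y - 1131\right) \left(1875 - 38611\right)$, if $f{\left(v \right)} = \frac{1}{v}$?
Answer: $42004992$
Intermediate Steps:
$Y = - \frac{87}{7}$ ($Y = -8 + \frac{61 - 92}{7} = -8 - \frac{31}{7} = - \frac{87}{7} \approx -12.429$)
$\left(Y - 1131\right) \left(1875 - 38611\right) = \left(- \frac{87}{7} - 1131\right) \left(1875 - 38611\right) = \left(- \frac{87}{7} + \left(-15006 + 13875\right)\right) \left(1875 - 38611\right) = \left(- \frac{87}{7} - 1131\right) \left(-36736\right) = \left(- \frac{8004}{7}\right) \left(-36736\right) = 42004992$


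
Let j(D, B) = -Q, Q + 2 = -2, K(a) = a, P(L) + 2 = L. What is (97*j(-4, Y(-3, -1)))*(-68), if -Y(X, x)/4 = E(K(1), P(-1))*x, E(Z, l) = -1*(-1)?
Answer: -26384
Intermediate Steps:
P(L) = -2 + L
E(Z, l) = 1
Q = -4 (Q = -2 - 2 = -4)
Y(X, x) = -4*x
j(D, B) = 4 (j(D, B) = -1*(-4) = 4)
(97*j(-4, Y(-3, -1)))*(-68) = (97*4)*(-68) = 388*(-68) = -26384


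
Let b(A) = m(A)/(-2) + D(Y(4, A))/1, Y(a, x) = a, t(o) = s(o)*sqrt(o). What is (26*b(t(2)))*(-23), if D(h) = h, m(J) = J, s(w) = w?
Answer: -2392 + 598*sqrt(2) ≈ -1546.3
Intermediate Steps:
t(o) = o**(3/2) (t(o) = o*sqrt(o) = o**(3/2))
b(A) = 4 - A/2 (b(A) = A/(-2) + 4/1 = A*(-1/2) + 4*1 = -A/2 + 4 = 4 - A/2)
(26*b(t(2)))*(-23) = (26*(4 - sqrt(2)))*(-23) = (104 - 26*sqrt(2))*(-23) = -2392 + 598*sqrt(2)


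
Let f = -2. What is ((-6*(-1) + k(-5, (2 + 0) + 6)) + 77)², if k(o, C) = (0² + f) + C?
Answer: 7921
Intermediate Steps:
k(o, C) = -2 + C (k(o, C) = (0² - 2) + C = (0 - 2) + C = -2 + C)
((-6*(-1) + k(-5, (2 + 0) + 6)) + 77)² = ((-6*(-1) + (-2 + ((2 + 0) + 6))) + 77)² = ((6 + (-2 + (2 + 6))) + 77)² = ((6 + (-2 + 8)) + 77)² = ((6 + 6) + 77)² = (12 + 77)² = 89² = 7921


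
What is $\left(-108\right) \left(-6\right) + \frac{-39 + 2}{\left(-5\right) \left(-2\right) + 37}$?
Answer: $\frac{30419}{47} \approx 647.21$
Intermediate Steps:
$\left(-108\right) \left(-6\right) + \frac{-39 + 2}{\left(-5\right) \left(-2\right) + 37} = 648 - \frac{37}{10 + 37} = 648 - \frac{37}{47} = \frac{30419}{47}$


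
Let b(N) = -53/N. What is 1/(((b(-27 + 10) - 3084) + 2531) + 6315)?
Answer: 17/98007 ≈ 0.00017346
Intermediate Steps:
1/(((b(-27 + 10) - 3084) + 2531) + 6315) = 1/(((-53/(-27 + 10) - 3084) + 2531) + 6315) = 1/(((-53/(-17) - 3084) + 2531) + 6315) = 1/(((-53*(-1/17) - 3084) + 2531) + 6315) = 1/(((53/17 - 3084) + 2531) + 6315) = 1/((-52375/17 + 2531) + 6315) = 1/(-9348/17 + 6315) = 1/(98007/17) = 17/98007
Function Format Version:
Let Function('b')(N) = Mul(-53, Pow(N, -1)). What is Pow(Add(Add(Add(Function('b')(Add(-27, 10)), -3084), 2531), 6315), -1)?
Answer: Rational(17, 98007) ≈ 0.00017346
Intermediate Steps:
Pow(Add(Add(Add(Function('b')(Add(-27, 10)), -3084), 2531), 6315), -1) = Pow(Add(Add(Add(Mul(-53, Pow(Add(-27, 10), -1)), -3084), 2531), 6315), -1) = Pow(Add(Add(Add(Mul(-53, Pow(-17, -1)), -3084), 2531), 6315), -1) = Pow(Add(Add(Add(Mul(-53, Rational(-1, 17)), -3084), 2531), 6315), -1) = Pow(Add(Add(Add(Rational(53, 17), -3084), 2531), 6315), -1) = Pow(Add(Add(Rational(-52375, 17), 2531), 6315), -1) = Pow(Add(Rational(-9348, 17), 6315), -1) = Pow(Rational(98007, 17), -1) = Rational(17, 98007)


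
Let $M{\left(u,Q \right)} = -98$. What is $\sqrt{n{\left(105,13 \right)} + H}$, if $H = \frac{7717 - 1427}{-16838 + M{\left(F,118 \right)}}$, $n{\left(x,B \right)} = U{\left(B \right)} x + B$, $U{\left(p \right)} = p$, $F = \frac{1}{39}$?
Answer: $\frac{\sqrt{24696411803}}{4234} \approx 37.116$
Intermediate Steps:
$F = \frac{1}{39} \approx 0.025641$
$n{\left(x,B \right)} = B + B x$ ($n{\left(x,B \right)} = B x + B = B + B x$)
$H = - \frac{3145}{8468}$ ($H = \frac{7717 - 1427}{-16838 - 98} = \frac{6290}{-16936} = 6290 \left(- \frac{1}{16936}\right) = - \frac{3145}{8468} \approx -0.3714$)
$\sqrt{n{\left(105,13 \right)} + H} = \sqrt{13 \left(1 + 105\right) - \frac{3145}{8468}} = \sqrt{13 \cdot 106 - \frac{3145}{8468}} = \sqrt{1378 - \frac{3145}{8468}} = \sqrt{\frac{11665759}{8468}} = \frac{\sqrt{24696411803}}{4234}$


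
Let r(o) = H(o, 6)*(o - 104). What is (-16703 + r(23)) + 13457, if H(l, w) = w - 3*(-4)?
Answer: -4704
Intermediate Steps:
H(l, w) = 12 + w (H(l, w) = w + 12 = 12 + w)
r(o) = -1872 + 18*o (r(o) = (12 + 6)*(o - 104) = 18*(-104 + o) = -1872 + 18*o)
(-16703 + r(23)) + 13457 = (-16703 + (-1872 + 18*23)) + 13457 = (-16703 + (-1872 + 414)) + 13457 = (-16703 - 1458) + 13457 = -18161 + 13457 = -4704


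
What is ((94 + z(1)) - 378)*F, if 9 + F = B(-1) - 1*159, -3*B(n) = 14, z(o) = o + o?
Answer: 48692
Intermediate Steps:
z(o) = 2*o
B(n) = -14/3 (B(n) = -⅓*14 = -14/3)
F = -518/3 (F = -9 + (-14/3 - 1*159) = -9 + (-14/3 - 159) = -9 - 491/3 = -518/3 ≈ -172.67)
((94 + z(1)) - 378)*F = ((94 + 2*1) - 378)*(-518/3) = ((94 + 2) - 378)*(-518/3) = (96 - 378)*(-518/3) = -282*(-518/3) = 48692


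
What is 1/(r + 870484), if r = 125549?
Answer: 1/996033 ≈ 1.0040e-6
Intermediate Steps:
1/(r + 870484) = 1/(125549 + 870484) = 1/996033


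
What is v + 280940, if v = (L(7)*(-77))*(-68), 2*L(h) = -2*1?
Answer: 275704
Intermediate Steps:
L(h) = -1 (L(h) = (-2*1)/2 = (1/2)*(-2) = -1)
v = -5236 (v = -1*(-77)*(-68) = 77*(-68) = -5236)
v + 280940 = -5236 + 280940 = 275704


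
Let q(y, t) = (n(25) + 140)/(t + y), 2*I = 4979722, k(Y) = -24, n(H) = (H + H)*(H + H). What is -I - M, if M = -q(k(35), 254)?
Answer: -57266539/23 ≈ -2.4898e+6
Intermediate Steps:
n(H) = 4*H² (n(H) = (2*H)*(2*H) = 4*H²)
I = 2489861 (I = (½)*4979722 = 2489861)
q(y, t) = 2640/(t + y) (q(y, t) = (4*25² + 140)/(t + y) = (4*625 + 140)/(t + y) = (2500 + 140)/(t + y) = 2640/(t + y))
M = -264/23 (M = -2640/(254 - 24) = -2640/230 = -1*264/23 = -264/23 ≈ -11.478)
-I - M = -1*2489861 - 1*(-264/23) = -2489861 + 264/23 = -57266539/23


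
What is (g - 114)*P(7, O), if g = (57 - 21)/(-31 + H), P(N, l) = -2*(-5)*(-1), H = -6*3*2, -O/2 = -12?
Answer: 76740/67 ≈ 1145.4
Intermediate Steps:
O = 24 (O = -2*(-12) = 24)
H = -36 (H = -18*2 = -36)
P(N, l) = -10 (P(N, l) = 10*(-1) = -10)
g = -36/67 (g = (57 - 21)/(-31 - 36) = 36/(-67) = 36*(-1/67) = -36/67 ≈ -0.53731)
(g - 114)*P(7, O) = (-36/67 - 114)*(-10) = -7674/67*(-10) = 76740/67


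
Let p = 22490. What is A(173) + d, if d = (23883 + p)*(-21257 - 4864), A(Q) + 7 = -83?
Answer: -1211309223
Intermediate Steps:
A(Q) = -90 (A(Q) = -7 - 83 = -90)
d = -1211309133 (d = (23883 + 22490)*(-21257 - 4864) = 46373*(-26121) = -1211309133)
A(173) + d = -90 - 1211309133 = -1211309223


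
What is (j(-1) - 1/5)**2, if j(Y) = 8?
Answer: 1521/25 ≈ 60.840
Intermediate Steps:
(j(-1) - 1/5)**2 = (8 - 1/5)**2 = (39/5)**2 = 1521/25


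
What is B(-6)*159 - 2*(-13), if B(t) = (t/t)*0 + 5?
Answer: 821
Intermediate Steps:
B(t) = 5 (B(t) = 1*0 + 5 = 0 + 5 = 5)
B(-6)*159 - 2*(-13) = 5*159 - 2*(-13) = 795 + 26 = 821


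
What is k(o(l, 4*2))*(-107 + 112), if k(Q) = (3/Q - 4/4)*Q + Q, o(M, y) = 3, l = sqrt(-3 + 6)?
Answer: 15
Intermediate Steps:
l = sqrt(3) ≈ 1.7320
k(Q) = Q + Q*(-1 + 3/Q) (k(Q) = (3/Q - 4*1/4)*Q + Q = (3/Q - 1)*Q + Q = (-1 + 3/Q)*Q + Q = Q*(-1 + 3/Q) + Q = Q + Q*(-1 + 3/Q))
k(o(l, 4*2))*(-107 + 112) = 3*(-107 + 112) = 3*5 = 15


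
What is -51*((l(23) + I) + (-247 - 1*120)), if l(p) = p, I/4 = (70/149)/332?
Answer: 216963078/12367 ≈ 17544.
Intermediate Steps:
I = 70/12367 (I = 4*((70/149)/332) = 4*((70*(1/149))*(1/332)) = 4*((70/149)*(1/332)) = 4*(35/24734) = 70/12367 ≈ 0.0056602)
-51*((l(23) + I) + (-247 - 1*120)) = -51*((23 + 70/12367) + (-247 - 1*120)) = -51*(284511/12367 + (-247 - 120)) = -51*(284511/12367 - 367) = -51*(-4254178/12367) = 216963078/12367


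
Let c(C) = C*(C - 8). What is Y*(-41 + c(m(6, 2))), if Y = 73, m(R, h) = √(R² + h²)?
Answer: -73 - 1168*√10 ≈ -3766.5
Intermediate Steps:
c(C) = C*(-8 + C)
Y*(-41 + c(m(6, 2))) = 73*(-41 + √(6² + 2²)*(-8 + √(6² + 2²))) = 73*(-41 + √(36 + 4)*(-8 + √(36 + 4))) = 73*(-41 + √40*(-8 + √40)) = 73*(-41 + (2*√10)*(-8 + 2*√10)) = 73*(-41 + 2*√10*(-8 + 2*√10)) = -2993 + 146*√10*(-8 + 2*√10)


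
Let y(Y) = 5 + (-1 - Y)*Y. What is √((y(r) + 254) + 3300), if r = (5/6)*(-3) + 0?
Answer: √14221/2 ≈ 59.626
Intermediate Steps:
r = -5/2 (r = (5*(⅙))*(-3) + 0 = (⅚)*(-3) + 0 = -5/2 + 0 = -5/2 ≈ -2.5000)
y(Y) = 5 + Y*(-1 - Y)
√((y(r) + 254) + 3300) = √(((5 - 1*(-5/2) - (-5/2)²) + 254) + 3300) = √(((5 + 5/2 - 1*25/4) + 254) + 3300) = √(((5 + 5/2 - 25/4) + 254) + 3300) = √((5/4 + 254) + 3300) = √(1021/4 + 3300) = √(14221/4) = √14221/2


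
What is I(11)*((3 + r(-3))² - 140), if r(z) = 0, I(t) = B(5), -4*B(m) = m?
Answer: 655/4 ≈ 163.75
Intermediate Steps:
B(m) = -m/4
I(t) = -5/4 (I(t) = -¼*5 = -5/4)
I(11)*((3 + r(-3))² - 140) = -5*((3 + 0)² - 140)/4 = -5*(3² - 140)/4 = -5*(9 - 140)/4 = -5/4*(-131) = 655/4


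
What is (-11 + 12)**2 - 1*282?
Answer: -281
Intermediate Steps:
(-11 + 12)**2 - 1*282 = 1**2 - 282 = 1 - 282 = -281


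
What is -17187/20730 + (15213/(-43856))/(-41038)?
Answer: -5155367200541/6218179534240 ≈ -0.82908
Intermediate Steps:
-17187/20730 + (15213/(-43856))/(-41038) = -17187*1/20730 + (15213*(-1/43856))*(-1/41038) = -5729/6910 - 15213/43856*(-1/41038) = -5729/6910 + 15213/1799762528 = -5155367200541/6218179534240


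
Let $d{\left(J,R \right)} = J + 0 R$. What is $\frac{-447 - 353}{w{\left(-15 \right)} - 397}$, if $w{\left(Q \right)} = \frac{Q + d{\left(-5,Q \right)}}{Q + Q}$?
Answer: $\frac{2400}{1189} \approx 2.0185$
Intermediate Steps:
$d{\left(J,R \right)} = J$ ($d{\left(J,R \right)} = J + 0 = J$)
$w{\left(Q \right)} = \frac{-5 + Q}{2 Q}$ ($w{\left(Q \right)} = \frac{Q - 5}{Q + Q} = \frac{-5 + Q}{2 Q}$)
$\frac{-447 - 353}{w{\left(-15 \right)} - 397} = \frac{-447 - 353}{\frac{-5 - 15}{2 \left(-15\right)} - 397} = - \frac{800}{\frac{1}{2} \left(- \frac{1}{15}\right) \left(-20\right) - 397} = - \frac{800}{\frac{2}{3} - 397} = - \frac{800}{- \frac{1189}{3}} = \left(-800\right) \left(- \frac{3}{1189}\right) = \frac{2400}{1189}$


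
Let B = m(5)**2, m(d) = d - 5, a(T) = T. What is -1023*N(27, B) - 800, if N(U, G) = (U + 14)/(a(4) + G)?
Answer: -45143/4 ≈ -11286.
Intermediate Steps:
m(d) = -5 + d
B = 0 (B = (-5 + 5)**2 = 0**2 = 0)
N(U, G) = (14 + U)/(4 + G) (N(U, G) = (U + 14)/(4 + G) = (14 + U)/(4 + G))
-1023*N(27, B) - 800 = -1023*(14 + 27)/(4 + 0) - 800 = -1023*41/4 - 800 = -41943/4 - 800 = -45143/4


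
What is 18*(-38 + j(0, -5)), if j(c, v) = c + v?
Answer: -774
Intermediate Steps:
18*(-38 + j(0, -5)) = 18*(-38 + (0 - 5)) = 18*(-38 - 5) = 18*(-43) = -774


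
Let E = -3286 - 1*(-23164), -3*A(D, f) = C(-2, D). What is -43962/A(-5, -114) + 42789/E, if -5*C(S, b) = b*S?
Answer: -436924055/6626 ≈ -65941.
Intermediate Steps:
C(S, b) = -S*b/5 (C(S, b) = -b*S/5 = -S*b/5)
A(D, f) = -2*D/15 (A(D, f) = -(-1)*(-2)*D/15 = -2*D/15)
E = 19878 (E = -3286 + 23164 = 19878)
-43962/A(-5, -114) + 42789/E = -43962/((-2/15*(-5))) + 42789/19878 = -43962/⅔ + 42789*(1/19878) = -43962*3/2 + 14263/6626 = -65943 + 14263/6626 = -436924055/6626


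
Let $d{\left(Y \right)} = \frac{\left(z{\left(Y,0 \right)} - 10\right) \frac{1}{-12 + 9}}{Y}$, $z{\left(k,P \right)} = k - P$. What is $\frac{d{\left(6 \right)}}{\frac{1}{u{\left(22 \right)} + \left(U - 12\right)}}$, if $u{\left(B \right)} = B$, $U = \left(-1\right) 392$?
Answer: $- \frac{764}{9} \approx -84.889$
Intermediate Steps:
$U = -392$
$d{\left(Y \right)} = \frac{\frac{10}{3} - \frac{Y}{3}}{Y}$ ($d{\left(Y \right)} = \frac{\left(\left(Y - 0\right) - 10\right) \frac{1}{-12 + 9}}{Y} = \frac{\left(\left(Y + 0\right) - 10\right) \frac{1}{-3}}{Y} = \frac{\left(Y - 10\right) \left(- \frac{1}{3}\right)}{Y} = \frac{\left(-10 + Y\right) \left(- \frac{1}{3}\right)}{Y} = \frac{\frac{10}{3} - \frac{Y}{3}}{Y}$)
$\frac{d{\left(6 \right)}}{\frac{1}{u{\left(22 \right)} + \left(U - 12\right)}} = \frac{\frac{1}{3} \cdot \frac{1}{6} \left(10 - 6\right)}{\frac{1}{22 - 404}} = \frac{\frac{1}{3} \cdot \frac{1}{6} \cdot 4}{\frac{1}{-382}} = \frac{2}{9 \left(- \frac{1}{382}\right)} = \frac{2}{9} \left(-382\right) = - \frac{764}{9}$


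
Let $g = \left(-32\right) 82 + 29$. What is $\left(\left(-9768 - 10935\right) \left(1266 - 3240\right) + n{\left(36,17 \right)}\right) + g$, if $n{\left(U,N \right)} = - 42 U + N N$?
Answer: $40863904$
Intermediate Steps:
$g = -2595$ ($g = -2624 + 29 = -2595$)
$n{\left(U,N \right)} = N^{2} - 42 U$ ($n{\left(U,N \right)} = - 42 U + N^{2} = N^{2} - 42 U$)
$\left(\left(-9768 - 10935\right) \left(1266 - 3240\right) + n{\left(36,17 \right)}\right) + g = \left(\left(-9768 - 10935\right) \left(1266 - 3240\right) + \left(17^{2} - 1512\right)\right) - 2595 = \left(\left(-20703\right) \left(-1974\right) + \left(289 - 1512\right)\right) - 2595 = \left(40867722 - 1223\right) - 2595 = 40866499 - 2595 = 40863904$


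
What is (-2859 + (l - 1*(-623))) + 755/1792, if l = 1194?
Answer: -1866509/1792 ≈ -1041.6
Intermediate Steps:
(-2859 + (l - 1*(-623))) + 755/1792 = (-2859 + (1194 - 1*(-623))) + 755/1792 = (-2859 + (1194 + 623)) + 755*(1/1792) = (-2859 + 1817) + 755/1792 = -1042 + 755/1792 = -1866509/1792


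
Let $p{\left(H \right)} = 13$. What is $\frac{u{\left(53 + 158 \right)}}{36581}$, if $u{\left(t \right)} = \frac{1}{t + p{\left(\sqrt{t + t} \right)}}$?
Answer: $\frac{1}{8194144} \approx 1.2204 \cdot 10^{-7}$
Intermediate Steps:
$u{\left(t \right)} = \frac{1}{13 + t}$ ($u{\left(t \right)} = \frac{1}{t + 13} = \frac{1}{13 + t}$)
$\frac{u{\left(53 + 158 \right)}}{36581} = \frac{1}{\left(13 + \left(53 + 158\right)\right) 36581} = \frac{1}{13 + 211} \cdot \frac{1}{36581} = \frac{1}{224} \cdot \frac{1}{36581} = \frac{1}{8194144}$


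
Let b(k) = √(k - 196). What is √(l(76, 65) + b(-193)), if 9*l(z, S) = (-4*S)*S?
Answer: √(-16900 + 9*I*√389)/3 ≈ 0.22757 + 43.334*I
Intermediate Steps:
b(k) = √(-196 + k)
l(z, S) = -4*S²/9 (l(z, S) = ((-4*S)*S)/9 = (-4*S²)/9 = -4*S²/9)
√(l(76, 65) + b(-193)) = √(-4/9*65² + √(-196 - 193)) = √(-4/9*4225 + √(-389)) = √(-16900/9 + I*√389)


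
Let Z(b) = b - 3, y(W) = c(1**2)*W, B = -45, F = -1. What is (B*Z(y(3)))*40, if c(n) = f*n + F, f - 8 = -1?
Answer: -27000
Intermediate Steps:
f = 7 (f = 8 - 1 = 7)
c(n) = -1 + 7*n (c(n) = 7*n - 1 = -1 + 7*n)
y(W) = 6*W (y(W) = (-1 + 7*1**2)*W = (-1 + 7*1)*W = (-1 + 7)*W = 6*W)
Z(b) = -3 + b
(B*Z(y(3)))*40 = -45*(-3 + 6*3)*40 = -45*(-3 + 18)*40 = -45*15*40 = -675*40 = -27000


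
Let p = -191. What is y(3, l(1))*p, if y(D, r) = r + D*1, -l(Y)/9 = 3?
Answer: 4584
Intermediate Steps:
l(Y) = -27 (l(Y) = -9*3 = -27)
y(D, r) = D + r (y(D, r) = r + D = D + r)
y(3, l(1))*p = (3 - 27)*(-191) = -24*(-191) = 4584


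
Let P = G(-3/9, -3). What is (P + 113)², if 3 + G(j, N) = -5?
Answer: 11025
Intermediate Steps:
G(j, N) = -8 (G(j, N) = -3 - 5 = -8)
P = -8
(P + 113)² = (-8 + 113)² = 105² = 11025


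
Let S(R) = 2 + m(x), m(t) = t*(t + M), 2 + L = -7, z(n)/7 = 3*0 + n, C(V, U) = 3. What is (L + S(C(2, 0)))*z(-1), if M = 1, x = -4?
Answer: -35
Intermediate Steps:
z(n) = 7*n (z(n) = 7*(3*0 + n) = 7*(0 + n) = 7*n)
L = -9 (L = -2 - 7 = -9)
m(t) = t*(1 + t) (m(t) = t*(t + 1) = t*(1 + t))
S(R) = 14 (S(R) = 2 - 4*(1 - 4) = 2 - 4*(-3) = 2 + 12 = 14)
(L + S(C(2, 0)))*z(-1) = (-9 + 14)*(7*(-1)) = 5*(-7) = -35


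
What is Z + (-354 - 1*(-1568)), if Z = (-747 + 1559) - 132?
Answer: 1894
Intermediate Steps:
Z = 680 (Z = 812 - 132 = 680)
Z + (-354 - 1*(-1568)) = 680 + (-354 - 1*(-1568)) = 680 + (-354 + 1568) = 680 + 1214 = 1894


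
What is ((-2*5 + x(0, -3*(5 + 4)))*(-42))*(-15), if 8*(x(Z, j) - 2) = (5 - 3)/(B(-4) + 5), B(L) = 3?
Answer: -80325/16 ≈ -5020.3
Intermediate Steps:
x(Z, j) = 65/32 (x(Z, j) = 2 + ((5 - 3)/(3 + 5))/8 = 2 + (2/8)/8 = 2 + (2*(1/8))/8 = 2 + (1/8)*(1/4) = 2 + 1/32 = 65/32)
((-2*5 + x(0, -3*(5 + 4)))*(-42))*(-15) = ((-2*5 + 65/32)*(-42))*(-15) = ((-10 + 65/32)*(-42))*(-15) = -255/32*(-42)*(-15) = (5355/16)*(-15) = -80325/16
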